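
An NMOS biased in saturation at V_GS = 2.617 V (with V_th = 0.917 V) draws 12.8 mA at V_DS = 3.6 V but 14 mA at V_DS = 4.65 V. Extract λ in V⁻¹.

λ = 0.132 V⁻¹

With V_GS fixed, I_D ∝ (1 + λ V_DS) in saturation, so I_D2/I_D1 = (1 + λ V_DS2)/(1 + λ V_DS1).
14/12.8 = 1.094 = (1 + 4.65 λ)/(1 + 3.6 λ).
Solving: λ (I_D1 V_DS2 − I_D2 V_DS1) = I_D2 − I_D1, so λ = (14 − 12.8) / (12.8 × 4.65 − 14 × 3.6) = 1.2 / 9.12 = 0.132 V⁻¹.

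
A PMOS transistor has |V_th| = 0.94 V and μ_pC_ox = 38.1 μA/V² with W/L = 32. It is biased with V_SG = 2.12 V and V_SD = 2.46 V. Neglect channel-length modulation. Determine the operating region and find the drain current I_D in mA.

Saturation; I_D = 0.849 mA

k_p = μ_pC_ox · (W/L) = 1.219 mA/V².
V_ov = V_SG − |V_th| = 2.12 − 0.94 = 1.18 V.
Since V_SD = 2.46 V ≥ V_ov = 1.18 V, the device is in saturation.
I_D = ½ k_p V_ov² = 0.5 × 1.219 × 1.18² = 0.849 mA.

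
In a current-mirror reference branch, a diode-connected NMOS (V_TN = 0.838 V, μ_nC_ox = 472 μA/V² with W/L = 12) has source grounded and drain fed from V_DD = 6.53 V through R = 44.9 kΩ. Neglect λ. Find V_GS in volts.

V_GS = 1.05 V

With gate tied to drain, V_GS = V_DS ≥ V_GS − V_TN, so the device is in saturation.
k_n = μ_nC_ox · (W/L) = 5.664 mA/V².
KCL at the drain: ½ k_n (V_GS − V_TN)² = (V_DD − V_GS)/R.
Let x = V_GS − 0.838. Then 127 x² + x − 5.692 = 0, giving x = 0.208 V (positive root), so V_GS = 1.05 V.
I_D = (V_DD − V_GS)/R = (6.53 − 1.05) / 44.9 = 0.122 mA.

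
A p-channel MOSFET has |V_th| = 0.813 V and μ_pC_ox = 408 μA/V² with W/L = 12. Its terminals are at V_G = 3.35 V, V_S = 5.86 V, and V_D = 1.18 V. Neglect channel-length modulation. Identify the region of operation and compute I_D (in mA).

V_SG = V_S − V_G = 5.86 − 3.35 = 2.51 V; V_SD = V_S − V_D = 5.86 − 1.18 = 4.68 V.
k_p = μ_pC_ox · (W/L) = 4.896 mA/V².
V_ov = V_SG − |V_th| = 2.51 − 0.813 = 1.7 V.
Since V_SD = 4.68 V ≥ V_ov = 1.7 V, the device is in saturation.
I_D = ½ k_p V_ov² = 0.5 × 4.896 × 1.7² = 7.05 mA.

Saturation; I_D = 7.05 mA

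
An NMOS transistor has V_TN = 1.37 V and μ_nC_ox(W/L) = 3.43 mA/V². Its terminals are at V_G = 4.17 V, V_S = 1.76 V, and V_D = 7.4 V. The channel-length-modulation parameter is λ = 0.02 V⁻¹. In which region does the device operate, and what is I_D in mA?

Saturation; I_D = 2.06 mA

V_GS = V_G − V_S = 4.17 − 1.76 = 2.41 V; V_DS = V_D − V_S = 7.4 − 1.76 = 5.64 V.
V_ov = V_GS − V_TN = 2.41 − 1.37 = 1.04 V.
Since V_DS = 5.64 V ≥ V_ov = 1.04 V, the device is in saturation.
I_D = ½ k_n V_ov² (1 + λ V_DS) = 0.5 × 3.43 × 1.04² × (1 + 0.02 × 5.64) = 2.06 mA.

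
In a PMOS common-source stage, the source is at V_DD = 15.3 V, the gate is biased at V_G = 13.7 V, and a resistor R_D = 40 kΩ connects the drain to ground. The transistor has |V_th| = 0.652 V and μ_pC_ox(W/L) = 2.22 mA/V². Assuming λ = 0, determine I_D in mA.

I_D = 0.377 mA

V_SG = V_DD − V_G = 15.3 − 13.7 = 1.6 V, so V_ov = 1.6 − 0.652 = 0.948 V.
Assume saturation: I_D = ½ k_p V_ov² = 0.5 × 2.22 × 0.948² = 0.998 mA, giving V_SD = V_DD − I_D R_D = 15.3 − 0.998 × 40 = -24.6 V.
But -24.6 V < V_ov = 0.948 V, so the device is actually in triode.
In triode I_D = k_p[V_ov V_SD − ½ V_SD²] and I_D = (V_DD − V_SD)/R_D. Equating: 44.4 V_SD² − 85.18 V_SD + 15.3 = 0, giving V_SD = 0.201 V (the root below V_ov).
I_D = (15.3 − 0.201) / 40 = 0.377 mA.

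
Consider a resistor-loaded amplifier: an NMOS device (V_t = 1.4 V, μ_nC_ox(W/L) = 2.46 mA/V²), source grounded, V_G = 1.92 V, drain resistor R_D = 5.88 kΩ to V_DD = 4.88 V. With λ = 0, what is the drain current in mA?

I_D = 0.333 mA

V_GS = V_G = 1.92 V, so V_ov = 1.92 − 1.4 = 0.52 V.
Assume saturation: I_D = ½ k_n V_ov² = 0.5 × 2.46 × 0.52² = 0.333 mA, giving V_DS = V_DD − I_D R_D = 4.88 − 0.333 × 5.88 = 2.92 V.
V_DS = 2.92 V ≥ V_ov = 0.52 V, confirming saturation.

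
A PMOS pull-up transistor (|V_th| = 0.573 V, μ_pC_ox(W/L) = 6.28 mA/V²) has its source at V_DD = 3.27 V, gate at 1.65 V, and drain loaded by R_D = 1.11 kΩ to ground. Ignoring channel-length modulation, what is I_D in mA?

V_SG = V_DD − V_G = 3.27 − 1.65 = 1.62 V, so V_ov = 1.62 − 0.573 = 1.05 V.
Assume saturation: I_D = ½ k_p V_ov² = 0.5 × 6.28 × 1.05² = 3.44 mA, giving V_SD = V_DD − I_D R_D = 3.27 − 3.44 × 1.11 = -0.551 V.
But -0.551 V < V_ov = 1.05 V, so the device is actually in triode.
In triode I_D = k_p[V_ov V_SD − ½ V_SD²] and I_D = (V_DD − V_SD)/R_D. Equating: 3.49 V_SD² − 8.298 V_SD + 3.27 = 0, giving V_SD = 0.498 V (the root below V_ov).
I_D = (3.27 − 0.498) / 1.11 = 2.5 mA.

I_D = 2.50 mA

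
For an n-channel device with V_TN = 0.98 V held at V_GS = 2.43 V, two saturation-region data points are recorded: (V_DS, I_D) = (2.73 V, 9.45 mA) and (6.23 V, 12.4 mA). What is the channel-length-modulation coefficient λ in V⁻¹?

With V_GS fixed, I_D ∝ (1 + λ V_DS) in saturation, so I_D2/I_D1 = (1 + λ V_DS2)/(1 + λ V_DS1).
12.4/9.45 = 1.312 = (1 + 6.23 λ)/(1 + 2.73 λ).
Solving: λ (I_D1 V_DS2 − I_D2 V_DS1) = I_D2 − I_D1, so λ = (12.4 − 9.45) / (9.45 × 6.23 − 12.4 × 2.73) = 2.95 / 25 = 0.118 V⁻¹.

λ = 0.118 V⁻¹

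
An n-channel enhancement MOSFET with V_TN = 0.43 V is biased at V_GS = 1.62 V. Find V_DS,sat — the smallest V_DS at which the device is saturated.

The boundary between triode and saturation is V_DS = V_GS − V_TN = V_ov.
V_ov = 1.62 − 0.43 = 1.19 V.

V_DS,sat = 1.19 V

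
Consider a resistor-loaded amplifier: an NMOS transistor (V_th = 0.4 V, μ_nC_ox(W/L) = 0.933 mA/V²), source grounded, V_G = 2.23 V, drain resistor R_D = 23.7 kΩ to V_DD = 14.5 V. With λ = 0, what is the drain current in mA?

I_D = 0.595 mA

V_GS = V_G = 2.23 V, so V_ov = 2.23 − 0.4 = 1.83 V.
Assume saturation: I_D = ½ k_n V_ov² = 0.5 × 0.933 × 1.83² = 1.56 mA, giving V_DS = V_DD − I_D R_D = 14.5 − 1.56 × 23.7 = -22.5 V.
But -22.5 V < V_ov = 1.83 V, so the device is actually in triode.
In triode I_D = k_n[V_ov V_DS − ½ V_DS²] and I_D = (V_DD − V_DS)/R_D. Equating: 11.1 V_DS² − 41.47 V_DS + 14.5 = 0, giving V_DS = 0.39 V (the root below V_ov).
I_D = (14.5 − 0.39) / 23.7 = 0.595 mA.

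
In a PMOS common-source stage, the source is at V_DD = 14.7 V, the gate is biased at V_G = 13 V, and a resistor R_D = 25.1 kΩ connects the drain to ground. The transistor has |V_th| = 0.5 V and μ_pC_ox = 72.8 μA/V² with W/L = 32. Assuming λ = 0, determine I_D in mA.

I_D = 0.577 mA

V_SG = V_DD − V_G = 14.7 − 13 = 1.7 V, so V_ov = 1.7 − 0.5 = 1.2 V.
k_p = μ_pC_ox · (W/L) = 2.33 mA/V².
Assume saturation: I_D = ½ k_p V_ov² = 0.5 × 2.33 × 1.2² = 1.68 mA, giving V_SD = V_DD − I_D R_D = 14.7 − 1.68 × 25.1 = -27.4 V.
But -27.4 V < V_ov = 1.2 V, so the device is actually in triode.
In triode I_D = k_p[V_ov V_SD − ½ V_SD²] and I_D = (V_DD − V_SD)/R_D. Equating: 29.2 V_SD² − 71.17 V_SD + 14.7 = 0, giving V_SD = 0.228 V (the root below V_ov).
I_D = (14.7 − 0.228) / 25.1 = 0.577 mA.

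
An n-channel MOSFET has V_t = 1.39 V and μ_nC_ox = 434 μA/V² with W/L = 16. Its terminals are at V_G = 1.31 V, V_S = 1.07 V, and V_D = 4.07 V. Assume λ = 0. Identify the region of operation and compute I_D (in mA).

Cutoff; I_D = 0 mA

V_GS = V_G − V_S = 1.31 − 1.07 = 0.24 V; V_DS = V_D − V_S = 4.07 − 1.07 = 3 V.
V_GS = 0.24 V < V_t = 1.39 V, so the transistor is in cutoff.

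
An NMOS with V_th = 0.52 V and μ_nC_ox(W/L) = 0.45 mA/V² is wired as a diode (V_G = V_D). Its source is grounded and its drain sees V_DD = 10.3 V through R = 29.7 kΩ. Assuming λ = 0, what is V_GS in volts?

V_GS = 1.66 V

With gate tied to drain, V_GS = V_DS ≥ V_GS − V_th, so the device is in saturation.
KCL at the drain: ½ k_n (V_GS − V_th)² = (V_DD − V_GS)/R.
Let x = V_GS − 0.52. Then 6.68 x² + x − 9.78 = 0, giving x = 1.14 V (positive root), so V_GS = 1.66 V.
I_D = (V_DD − V_GS)/R = (10.3 − 1.66) / 29.7 = 0.291 mA.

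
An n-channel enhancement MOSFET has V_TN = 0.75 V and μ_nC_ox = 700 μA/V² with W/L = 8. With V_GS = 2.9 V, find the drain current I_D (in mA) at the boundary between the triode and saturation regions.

At the boundary V_DS = V_ov = V_GS − V_TN = 2.9 − 0.75 = 2.15 V.
k_n = μ_nC_ox · (W/L) = 5.6 mA/V².
I_D = ½ k_n V_ov² = 0.5 × 5.6 × 2.15² = 12.9 mA.

I_D = 12.9 mA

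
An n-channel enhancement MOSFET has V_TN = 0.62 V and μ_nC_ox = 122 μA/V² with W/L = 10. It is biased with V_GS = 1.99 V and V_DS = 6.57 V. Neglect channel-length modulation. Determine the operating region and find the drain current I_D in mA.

Saturation; I_D = 1.14 mA

k_n = μ_nC_ox · (W/L) = 1.22 mA/V².
V_ov = V_GS − V_TN = 1.99 − 0.62 = 1.37 V.
Since V_DS = 6.57 V ≥ V_ov = 1.37 V, the device is in saturation.
I_D = ½ k_n V_ov² = 0.5 × 1.22 × 1.37² = 1.14 mA.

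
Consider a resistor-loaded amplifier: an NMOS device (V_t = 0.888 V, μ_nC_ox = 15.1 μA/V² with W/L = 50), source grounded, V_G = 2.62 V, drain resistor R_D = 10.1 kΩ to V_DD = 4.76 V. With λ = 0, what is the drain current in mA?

I_D = 0.434 mA

V_GS = V_G = 2.62 V, so V_ov = 2.62 − 0.888 = 1.73 V.
k_n = μ_nC_ox · (W/L) = 0.755 mA/V².
Assume saturation: I_D = ½ k_n V_ov² = 0.5 × 0.755 × 1.73² = 1.13 mA, giving V_DS = V_DD − I_D R_D = 4.76 − 1.13 × 10.1 = -6.68 V.
But -6.68 V < V_ov = 1.73 V, so the device is actually in triode.
In triode I_D = k_n[V_ov V_DS − ½ V_DS²] and I_D = (V_DD − V_DS)/R_D. Equating: 3.81 V_DS² − 14.21 V_DS + 4.76 = 0, giving V_DS = 0.372 V (the root below V_ov).
I_D = (4.76 − 0.372) / 10.1 = 0.434 mA.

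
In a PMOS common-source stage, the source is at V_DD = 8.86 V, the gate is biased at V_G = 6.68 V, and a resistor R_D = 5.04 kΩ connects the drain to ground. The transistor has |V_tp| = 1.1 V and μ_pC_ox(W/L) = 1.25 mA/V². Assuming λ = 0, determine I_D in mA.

V_SG = V_DD − V_G = 8.86 − 6.68 = 2.18 V, so V_ov = 2.18 − 1.1 = 1.08 V.
Assume saturation: I_D = ½ k_p V_ov² = 0.5 × 1.25 × 1.08² = 0.729 mA, giving V_SD = V_DD − I_D R_D = 8.86 − 0.729 × 5.04 = 5.19 V.
V_SD = 5.19 V ≥ V_ov = 1.08 V, confirming saturation.

I_D = 0.729 mA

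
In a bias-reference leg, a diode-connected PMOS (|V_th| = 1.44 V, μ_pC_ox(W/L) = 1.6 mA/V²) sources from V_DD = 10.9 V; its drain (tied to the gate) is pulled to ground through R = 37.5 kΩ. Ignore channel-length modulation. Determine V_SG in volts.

V_SG = 1.99 V

With gate tied to drain, V_SG = V_SD ≥ V_SG − |V_th|, so the device is in saturation.
KCL at the drain: ½ k_p (V_SG − |V_th|)² = (V_DD − V_SG)/R.
Let x = V_SG − 1.44. Then 30 x² + x − 9.46 = 0, giving x = 0.545 V (positive root), so V_SG = 1.99 V.
I_D = (V_DD − V_SG)/R = (10.9 − 1.99) / 37.5 = 0.238 mA.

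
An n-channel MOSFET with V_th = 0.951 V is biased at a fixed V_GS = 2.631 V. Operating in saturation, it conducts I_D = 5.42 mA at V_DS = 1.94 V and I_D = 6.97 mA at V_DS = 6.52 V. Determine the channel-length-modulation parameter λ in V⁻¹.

λ = 0.0710 V⁻¹

With V_GS fixed, I_D ∝ (1 + λ V_DS) in saturation, so I_D2/I_D1 = (1 + λ V_DS2)/(1 + λ V_DS1).
6.97/5.42 = 1.286 = (1 + 6.52 λ)/(1 + 1.94 λ).
Solving: λ (I_D1 V_DS2 − I_D2 V_DS1) = I_D2 − I_D1, so λ = (6.97 − 5.42) / (5.42 × 6.52 − 6.97 × 1.94) = 1.55 / 21.8 = 0.071 V⁻¹.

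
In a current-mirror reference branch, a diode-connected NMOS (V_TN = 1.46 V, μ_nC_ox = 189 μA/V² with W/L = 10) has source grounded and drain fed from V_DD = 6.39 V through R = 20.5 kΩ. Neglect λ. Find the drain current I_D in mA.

I_D = 0.217 mA

With gate tied to drain, V_GS = V_DS ≥ V_GS − V_TN, so the device is in saturation.
k_n = μ_nC_ox · (W/L) = 1.89 mA/V².
KCL at the drain: ½ k_n (V_GS − V_TN)² = (V_DD − V_GS)/R.
Let x = V_GS − 1.46. Then 19.4 x² + x − 4.93 = 0, giving x = 0.479 V (positive root), so V_GS = 1.94 V.
I_D = (V_DD − V_GS)/R = (6.39 − 1.94) / 20.5 = 0.217 mA.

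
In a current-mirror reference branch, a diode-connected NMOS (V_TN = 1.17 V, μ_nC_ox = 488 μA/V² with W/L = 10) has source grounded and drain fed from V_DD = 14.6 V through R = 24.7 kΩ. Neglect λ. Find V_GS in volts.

With gate tied to drain, V_GS = V_DS ≥ V_GS − V_TN, so the device is in saturation.
k_n = μ_nC_ox · (W/L) = 4.88 mA/V².
KCL at the drain: ½ k_n (V_GS − V_TN)² = (V_DD − V_GS)/R.
Let x = V_GS − 1.17. Then 60.3 x² + x − 13.43 = 0, giving x = 0.464 V (positive root), so V_GS = 1.63 V.
I_D = (V_DD − V_GS)/R = (14.6 − 1.63) / 24.7 = 0.525 mA.

V_GS = 1.63 V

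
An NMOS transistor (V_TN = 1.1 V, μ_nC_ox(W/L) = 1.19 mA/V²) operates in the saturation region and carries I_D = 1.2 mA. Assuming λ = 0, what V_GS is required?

V_GS = 2.52 V

In saturation I_D = ½ k_n (V_GS − V_TN)², so V_GS − V_TN = √(2 I_D / k_n) = √(2 × 1.2 / 1.19) = 1.42 V.
V_GS = 1.1 + 1.42 = 2.52 V.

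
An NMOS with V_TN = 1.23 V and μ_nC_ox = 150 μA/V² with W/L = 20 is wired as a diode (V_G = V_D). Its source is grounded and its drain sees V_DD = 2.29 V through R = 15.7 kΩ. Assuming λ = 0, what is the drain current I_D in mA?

I_D = 0.0553 mA

With gate tied to drain, V_GS = V_DS ≥ V_GS − V_TN, so the device is in saturation.
k_n = μ_nC_ox · (W/L) = 3 mA/V².
KCL at the drain: ½ k_n (V_GS − V_TN)² = (V_DD − V_GS)/R.
Let x = V_GS − 1.23. Then 23.5 x² + x − 1.06 = 0, giving x = 0.192 V (positive root), so V_GS = 1.42 V.
I_D = (V_DD − V_GS)/R = (2.29 − 1.42) / 15.7 = 0.0553 mA.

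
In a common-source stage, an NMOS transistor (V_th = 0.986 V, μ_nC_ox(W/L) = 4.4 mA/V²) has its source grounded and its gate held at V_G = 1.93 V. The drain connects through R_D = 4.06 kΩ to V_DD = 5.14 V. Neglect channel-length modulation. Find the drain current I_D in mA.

V_GS = V_G = 1.93 V, so V_ov = 1.93 − 0.986 = 0.944 V.
Assume saturation: I_D = ½ k_n V_ov² = 0.5 × 4.4 × 0.944² = 1.96 mA, giving V_DS = V_DD − I_D R_D = 5.14 − 1.96 × 4.06 = -2.82 V.
But -2.82 V < V_ov = 0.944 V, so the device is actually in triode.
In triode I_D = k_n[V_ov V_DS − ½ V_DS²] and I_D = (V_DD − V_DS)/R_D. Equating: 8.93 V_DS² − 17.86 V_DS + 5.14 = 0, giving V_DS = 0.348 V (the root below V_ov).
I_D = (5.14 − 0.348) / 4.06 = 1.18 mA.

I_D = 1.18 mA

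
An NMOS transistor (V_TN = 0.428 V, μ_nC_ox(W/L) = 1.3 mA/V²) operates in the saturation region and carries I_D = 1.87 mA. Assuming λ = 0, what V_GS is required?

V_GS = 2.12 V

In saturation I_D = ½ k_n (V_GS − V_TN)², so V_GS − V_TN = √(2 I_D / k_n) = √(2 × 1.87 / 1.3) = 1.7 V.
V_GS = 0.428 + 1.7 = 2.12 V.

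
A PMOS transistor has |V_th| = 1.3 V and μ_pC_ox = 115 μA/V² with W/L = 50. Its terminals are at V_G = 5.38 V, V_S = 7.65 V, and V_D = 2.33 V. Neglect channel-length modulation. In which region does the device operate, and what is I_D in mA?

V_SG = V_S − V_G = 7.65 − 5.38 = 2.27 V; V_SD = V_S − V_D = 7.65 − 2.33 = 5.32 V.
k_p = μ_pC_ox · (W/L) = 5.75 mA/V².
V_ov = V_SG − |V_th| = 2.27 − 1.3 = 0.97 V.
Since V_SD = 5.32 V ≥ V_ov = 0.97 V, the device is in saturation.
I_D = ½ k_p V_ov² = 0.5 × 5.75 × 0.97² = 2.71 mA.

Saturation; I_D = 2.71 mA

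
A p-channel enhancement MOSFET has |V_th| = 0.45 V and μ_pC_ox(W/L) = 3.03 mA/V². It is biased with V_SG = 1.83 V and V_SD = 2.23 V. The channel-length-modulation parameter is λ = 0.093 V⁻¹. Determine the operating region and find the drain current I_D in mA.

V_ov = V_SG − |V_th| = 1.83 − 0.45 = 1.38 V.
Since V_SD = 2.23 V ≥ V_ov = 1.38 V, the device is in saturation.
I_D = ½ k_p V_ov² (1 + λ V_SD) = 0.5 × 3.03 × 1.38² × (1 + 0.093 × 2.23) = 3.48 mA.

Saturation; I_D = 3.48 mA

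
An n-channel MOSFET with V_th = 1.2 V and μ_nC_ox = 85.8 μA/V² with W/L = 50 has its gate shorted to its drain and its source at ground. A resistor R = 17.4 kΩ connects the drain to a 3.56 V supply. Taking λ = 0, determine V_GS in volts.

With gate tied to drain, V_GS = V_DS ≥ V_GS − V_th, so the device is in saturation.
k_n = μ_nC_ox · (W/L) = 4.29 mA/V².
KCL at the drain: ½ k_n (V_GS − V_th)² = (V_DD − V_GS)/R.
Let x = V_GS − 1.2. Then 37.3 x² + x − 2.36 = 0, giving x = 0.238 V (positive root), so V_GS = 1.44 V.
I_D = (V_DD − V_GS)/R = (3.56 − 1.44) / 17.4 = 0.122 mA.

V_GS = 1.44 V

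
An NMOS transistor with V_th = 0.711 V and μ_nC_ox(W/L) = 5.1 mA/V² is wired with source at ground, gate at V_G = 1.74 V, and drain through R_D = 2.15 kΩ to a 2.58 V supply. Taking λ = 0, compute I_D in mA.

V_GS = V_G = 1.74 V, so V_ov = 1.74 − 0.711 = 1.03 V.
Assume saturation: I_D = ½ k_n V_ov² = 0.5 × 5.1 × 1.03² = 2.7 mA, giving V_DS = V_DD − I_D R_D = 2.58 − 2.7 × 2.15 = -3.23 V.
But -3.23 V < V_ov = 1.03 V, so the device is actually in triode.
In triode I_D = k_n[V_ov V_DS − ½ V_DS²] and I_D = (V_DD − V_DS)/R_D. Equating: 5.48 V_DS² − 12.28 V_DS + 2.58 = 0, giving V_DS = 0.235 V (the root below V_ov).
I_D = (2.58 − 0.235) / 2.15 = 1.09 mA.

I_D = 1.09 mA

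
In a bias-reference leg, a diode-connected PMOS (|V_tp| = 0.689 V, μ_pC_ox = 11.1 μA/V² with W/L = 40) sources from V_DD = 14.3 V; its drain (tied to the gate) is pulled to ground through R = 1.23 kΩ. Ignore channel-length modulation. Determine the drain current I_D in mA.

I_D = 6.62 mA

With gate tied to drain, V_SG = V_SD ≥ V_SG − |V_tp|, so the device is in saturation.
k_p = μ_pC_ox · (W/L) = 0.444 mA/V².
KCL at the drain: ½ k_p (V_SG − |V_tp|)² = (V_DD − V_SG)/R.
Let x = V_SG − 0.689. Then 0.273 x² + x − 13.61 = 0, giving x = 5.46 V (positive root), so V_SG = 6.15 V.
I_D = (V_DD − V_SG)/R = (14.3 − 6.15) / 1.23 = 6.62 mA.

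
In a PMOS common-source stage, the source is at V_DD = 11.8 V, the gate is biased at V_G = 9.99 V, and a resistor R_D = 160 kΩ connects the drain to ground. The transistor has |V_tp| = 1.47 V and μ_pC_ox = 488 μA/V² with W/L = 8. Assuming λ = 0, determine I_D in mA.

I_D = 0.0734 mA

V_SG = V_DD − V_G = 11.8 − 9.99 = 1.81 V, so V_ov = 1.81 − 1.47 = 0.34 V.
k_p = μ_pC_ox · (W/L) = 3.904 mA/V².
Assume saturation: I_D = ½ k_p V_ov² = 0.5 × 3.904 × 0.34² = 0.226 mA, giving V_SD = V_DD − I_D R_D = 11.8 − 0.226 × 160 = -24.3 V.
But -24.3 V < V_ov = 0.34 V, so the device is actually in triode.
In triode I_D = k_p[V_ov V_SD − ½ V_SD²] and I_D = (V_DD − V_SD)/R_D. Equating: 312 V_SD² − 213.4 V_SD + 11.8 = 0, giving V_SD = 0.0607 V (the root below V_ov).
I_D = (11.8 − 0.0607) / 160 = 0.0734 mA.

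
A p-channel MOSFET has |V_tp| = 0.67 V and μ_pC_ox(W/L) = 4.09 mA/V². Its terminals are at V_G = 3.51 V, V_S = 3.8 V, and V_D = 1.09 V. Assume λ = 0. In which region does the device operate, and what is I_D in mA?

V_SG = V_S − V_G = 3.8 − 3.51 = 0.29 V; V_SD = V_S − V_D = 3.8 − 1.09 = 2.71 V.
V_SG = 0.29 V < |V_tp| = 0.67 V, so the transistor is in cutoff.

Cutoff; I_D = 0 mA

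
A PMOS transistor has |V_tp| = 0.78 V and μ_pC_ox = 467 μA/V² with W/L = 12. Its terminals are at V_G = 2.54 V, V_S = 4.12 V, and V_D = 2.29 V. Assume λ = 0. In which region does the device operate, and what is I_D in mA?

V_SG = V_S − V_G = 4.12 − 2.54 = 1.58 V; V_SD = V_S − V_D = 4.12 − 2.29 = 1.83 V.
k_p = μ_pC_ox · (W/L) = 5.604 mA/V².
V_ov = V_SG − |V_tp| = 1.58 − 0.78 = 0.8 V.
Since V_SD = 1.83 V ≥ V_ov = 0.8 V, the device is in saturation.
I_D = ½ k_p V_ov² = 0.5 × 5.604 × 0.8² = 1.79 mA.

Saturation; I_D = 1.79 mA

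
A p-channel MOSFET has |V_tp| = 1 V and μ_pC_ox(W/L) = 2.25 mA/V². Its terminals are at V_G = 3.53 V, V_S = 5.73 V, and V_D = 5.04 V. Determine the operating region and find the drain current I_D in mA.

V_SG = V_S − V_G = 5.73 − 3.53 = 2.2 V; V_SD = V_S − V_D = 5.73 − 5.04 = 0.69 V.
V_ov = V_SG − |V_tp| = 2.2 − 1 = 1.2 V.
Since V_SD = 0.69 V < V_ov = 1.2 V, the device is in the triode region.
I_D = k_p [V_ov · V_SD − ½ V_SD²] = 2.25 × [1.2 × 0.69 − 0.5 × 0.69²] = 1.33 mA.

Triode; I_D = 1.33 mA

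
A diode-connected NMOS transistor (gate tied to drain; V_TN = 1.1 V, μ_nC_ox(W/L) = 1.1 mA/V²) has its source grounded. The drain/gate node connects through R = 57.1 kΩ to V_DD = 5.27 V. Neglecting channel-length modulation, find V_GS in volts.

V_GS = 1.45 V

With gate tied to drain, V_GS = V_DS ≥ V_GS − V_TN, so the device is in saturation.
KCL at the drain: ½ k_n (V_GS − V_TN)² = (V_DD − V_GS)/R.
Let x = V_GS − 1.1. Then 31.4 x² + x − 4.17 = 0, giving x = 0.349 V (positive root), so V_GS = 1.45 V.
I_D = (V_DD − V_GS)/R = (5.27 − 1.45) / 57.1 = 0.0669 mA.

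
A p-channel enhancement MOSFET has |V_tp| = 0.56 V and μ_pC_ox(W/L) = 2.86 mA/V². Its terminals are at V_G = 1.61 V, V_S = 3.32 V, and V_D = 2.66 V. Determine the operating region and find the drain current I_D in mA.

V_SG = V_S − V_G = 3.32 − 1.61 = 1.71 V; V_SD = V_S − V_D = 3.32 − 2.66 = 0.66 V.
V_ov = V_SG − |V_tp| = 1.71 − 0.56 = 1.15 V.
Since V_SD = 0.66 V < V_ov = 1.15 V, the device is in the triode region.
I_D = k_p [V_ov · V_SD − ½ V_SD²] = 2.86 × [1.15 × 0.66 − 0.5 × 0.66²] = 1.55 mA.

Triode; I_D = 1.55 mA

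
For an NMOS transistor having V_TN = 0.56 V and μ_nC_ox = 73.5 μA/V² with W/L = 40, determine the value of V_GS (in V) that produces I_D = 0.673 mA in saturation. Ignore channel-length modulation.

k_n = μ_nC_ox · (W/L) = 2.94 mA/V².
In saturation I_D = ½ k_n (V_GS − V_TN)², so V_GS − V_TN = √(2 I_D / k_n) = √(2 × 0.673 / 2.94) = 0.677 V.
V_GS = 0.56 + 0.677 = 1.24 V.

V_GS = 1.24 V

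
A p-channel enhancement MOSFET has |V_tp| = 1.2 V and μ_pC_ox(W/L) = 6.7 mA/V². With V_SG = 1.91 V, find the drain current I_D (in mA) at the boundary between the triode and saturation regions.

I_D = 1.69 mA

At the boundary V_SD = V_ov = V_SG − |V_tp| = 1.91 − 1.2 = 0.71 V.
I_D = ½ k_p V_ov² = 0.5 × 6.7 × 0.71² = 1.69 mA.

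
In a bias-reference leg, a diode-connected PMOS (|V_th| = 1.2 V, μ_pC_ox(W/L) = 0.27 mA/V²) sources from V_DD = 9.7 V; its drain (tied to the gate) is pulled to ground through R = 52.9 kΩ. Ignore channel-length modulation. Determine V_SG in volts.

V_SG = 2.22 V

With gate tied to drain, V_SG = V_SD ≥ V_SG − |V_th|, so the device is in saturation.
KCL at the drain: ½ k_p (V_SG − |V_th|)² = (V_DD − V_SG)/R.
Let x = V_SG − 1.2. Then 7.14 x² + x − 8.5 = 0, giving x = 1.02 V (positive root), so V_SG = 2.22 V.
I_D = (V_DD − V_SG)/R = (9.7 − 2.22) / 52.9 = 0.141 mA.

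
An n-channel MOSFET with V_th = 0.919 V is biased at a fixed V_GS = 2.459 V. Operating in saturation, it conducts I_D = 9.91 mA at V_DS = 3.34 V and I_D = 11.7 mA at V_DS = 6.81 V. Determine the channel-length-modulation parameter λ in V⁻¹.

λ = 0.0630 V⁻¹

With V_GS fixed, I_D ∝ (1 + λ V_DS) in saturation, so I_D2/I_D1 = (1 + λ V_DS2)/(1 + λ V_DS1).
11.7/9.91 = 1.181 = (1 + 6.81 λ)/(1 + 3.34 λ).
Solving: λ (I_D1 V_DS2 − I_D2 V_DS1) = I_D2 − I_D1, so λ = (11.7 − 9.91) / (9.91 × 6.81 − 11.7 × 3.34) = 1.79 / 28.4 = 0.063 V⁻¹.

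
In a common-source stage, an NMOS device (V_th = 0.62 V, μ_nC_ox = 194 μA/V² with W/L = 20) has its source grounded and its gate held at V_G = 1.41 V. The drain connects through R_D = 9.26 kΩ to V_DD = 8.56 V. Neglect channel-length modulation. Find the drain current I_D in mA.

V_GS = V_G = 1.41 V, so V_ov = 1.41 − 0.62 = 0.79 V.
k_n = μ_nC_ox · (W/L) = 3.88 mA/V².
Assume saturation: I_D = ½ k_n V_ov² = 0.5 × 3.88 × 0.79² = 1.21 mA, giving V_DS = V_DD − I_D R_D = 8.56 − 1.21 × 9.26 = -2.65 V.
But -2.65 V < V_ov = 0.79 V, so the device is actually in triode.
In triode I_D = k_n[V_ov V_DS − ½ V_DS²] and I_D = (V_DD − V_DS)/R_D. Equating: 18 V_DS² − 29.38 V_DS + 8.56 = 0, giving V_DS = 0.379 V (the root below V_ov).
I_D = (8.56 − 0.379) / 9.26 = 0.883 mA.

I_D = 0.883 mA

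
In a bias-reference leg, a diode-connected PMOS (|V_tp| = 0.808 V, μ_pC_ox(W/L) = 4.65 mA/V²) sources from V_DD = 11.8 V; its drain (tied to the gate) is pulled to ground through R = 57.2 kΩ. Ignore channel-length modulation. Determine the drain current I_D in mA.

With gate tied to drain, V_SG = V_SD ≥ V_SG − |V_tp|, so the device is in saturation.
KCL at the drain: ½ k_p (V_SG − |V_tp|)² = (V_DD − V_SG)/R.
Let x = V_SG − 0.808. Then 133 x² + x − 10.99 = 0, giving x = 0.284 V (positive root), so V_SG = 1.09 V.
I_D = (V_DD − V_SG)/R = (11.8 − 1.09) / 57.2 = 0.187 mA.

I_D = 0.187 mA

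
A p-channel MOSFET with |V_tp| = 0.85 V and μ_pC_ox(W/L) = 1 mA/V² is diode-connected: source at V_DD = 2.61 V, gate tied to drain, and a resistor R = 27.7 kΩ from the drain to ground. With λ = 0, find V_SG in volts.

With gate tied to drain, V_SG = V_SD ≥ V_SG − |V_tp|, so the device is in saturation.
KCL at the drain: ½ k_p (V_SG − |V_tp|)² = (V_DD − V_SG)/R.
Let x = V_SG − 0.85. Then 13.8 x² + x − 1.76 = 0, giving x = 0.322 V (positive root), so V_SG = 1.17 V.
I_D = (V_DD − V_SG)/R = (2.61 − 1.17) / 27.7 = 0.0519 mA.

V_SG = 1.17 V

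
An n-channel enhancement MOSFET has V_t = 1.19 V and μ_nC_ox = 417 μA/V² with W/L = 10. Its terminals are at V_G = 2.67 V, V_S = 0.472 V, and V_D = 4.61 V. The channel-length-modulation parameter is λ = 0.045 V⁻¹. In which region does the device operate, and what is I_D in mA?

V_GS = V_G − V_S = 2.67 − 0.472 = 2.2 V; V_DS = V_D − V_S = 4.61 − 0.472 = 4.14 V.
k_n = μ_nC_ox · (W/L) = 4.17 mA/V².
V_ov = V_GS − V_t = 2.2 − 1.19 = 1.01 V.
Since V_DS = 4.14 V ≥ V_ov = 1.01 V, the device is in saturation.
I_D = ½ k_n V_ov² (1 + λ V_DS) = 0.5 × 4.17 × 1.01² × (1 + 0.045 × 4.14) = 2.51 mA.

Saturation; I_D = 2.51 mA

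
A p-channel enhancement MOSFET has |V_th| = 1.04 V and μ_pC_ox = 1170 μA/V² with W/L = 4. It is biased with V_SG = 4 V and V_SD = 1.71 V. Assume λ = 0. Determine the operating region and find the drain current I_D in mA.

Triode; I_D = 16.8 mA

k_p = μ_pC_ox · (W/L) = 4.68 mA/V².
V_ov = V_SG − |V_th| = 4 − 1.04 = 2.96 V.
Since V_SD = 1.71 V < V_ov = 2.96 V, the device is in the triode region.
I_D = k_p [V_ov · V_SD − ½ V_SD²] = 4.68 × [2.96 × 1.71 − 0.5 × 1.71²] = 16.8 mA.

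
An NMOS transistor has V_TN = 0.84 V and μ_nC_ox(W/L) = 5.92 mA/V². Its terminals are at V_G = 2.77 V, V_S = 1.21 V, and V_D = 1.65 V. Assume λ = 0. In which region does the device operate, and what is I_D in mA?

Triode; I_D = 1.30 mA

V_GS = V_G − V_S = 2.77 − 1.21 = 1.56 V; V_DS = V_D − V_S = 1.65 − 1.21 = 0.44 V.
V_ov = V_GS − V_TN = 1.56 − 0.84 = 0.72 V.
Since V_DS = 0.44 V < V_ov = 0.72 V, the device is in the triode region.
I_D = k_n [V_ov · V_DS − ½ V_DS²] = 5.92 × [0.72 × 0.44 − 0.5 × 0.44²] = 1.3 mA.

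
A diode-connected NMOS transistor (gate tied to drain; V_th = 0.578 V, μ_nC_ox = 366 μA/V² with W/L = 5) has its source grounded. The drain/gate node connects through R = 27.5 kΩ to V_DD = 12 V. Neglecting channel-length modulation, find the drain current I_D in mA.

With gate tied to drain, V_GS = V_DS ≥ V_GS − V_th, so the device is in saturation.
k_n = μ_nC_ox · (W/L) = 1.83 mA/V².
KCL at the drain: ½ k_n (V_GS − V_th)² = (V_DD − V_GS)/R.
Let x = V_GS − 0.578. Then 25.2 x² + x − 11.42 = 0, giving x = 0.654 V (positive root), so V_GS = 1.23 V.
I_D = (V_DD − V_GS)/R = (12 − 1.23) / 27.5 = 0.392 mA.

I_D = 0.392 mA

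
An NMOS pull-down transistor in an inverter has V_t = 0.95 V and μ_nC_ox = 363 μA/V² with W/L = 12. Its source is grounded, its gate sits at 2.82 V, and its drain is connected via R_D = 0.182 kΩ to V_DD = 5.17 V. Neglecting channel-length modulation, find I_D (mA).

I_D = 7.62 mA

V_GS = V_G = 2.82 V, so V_ov = 2.82 − 0.95 = 1.87 V.
k_n = μ_nC_ox · (W/L) = 4.356 mA/V².
Assume saturation: I_D = ½ k_n V_ov² = 0.5 × 4.356 × 1.87² = 7.62 mA, giving V_DS = V_DD − I_D R_D = 5.17 − 7.62 × 0.182 = 3.78 V.
V_DS = 3.78 V ≥ V_ov = 1.87 V, confirming saturation.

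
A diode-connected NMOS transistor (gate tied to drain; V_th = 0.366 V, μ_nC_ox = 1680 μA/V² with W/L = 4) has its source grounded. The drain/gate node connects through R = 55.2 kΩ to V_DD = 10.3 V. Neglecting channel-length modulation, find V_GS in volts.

V_GS = 0.595 V

With gate tied to drain, V_GS = V_DS ≥ V_GS − V_th, so the device is in saturation.
k_n = μ_nC_ox · (W/L) = 6.72 mA/V².
KCL at the drain: ½ k_n (V_GS − V_th)² = (V_DD − V_GS)/R.
Let x = V_GS − 0.366. Then 185 x² + x − 9.934 = 0, giving x = 0.229 V (positive root), so V_GS = 0.595 V.
I_D = (V_DD − V_GS)/R = (10.3 − 0.595) / 55.2 = 0.176 mA.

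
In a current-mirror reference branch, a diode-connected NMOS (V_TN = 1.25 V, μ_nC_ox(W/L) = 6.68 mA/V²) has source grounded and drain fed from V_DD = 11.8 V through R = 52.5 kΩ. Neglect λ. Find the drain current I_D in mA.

I_D = 0.196 mA

With gate tied to drain, V_GS = V_DS ≥ V_GS − V_TN, so the device is in saturation.
KCL at the drain: ½ k_n (V_GS − V_TN)² = (V_DD − V_GS)/R.
Let x = V_GS − 1.25. Then 175 x² + x − 10.55 = 0, giving x = 0.242 V (positive root), so V_GS = 1.49 V.
I_D = (V_DD − V_GS)/R = (11.8 − 1.49) / 52.5 = 0.196 mA.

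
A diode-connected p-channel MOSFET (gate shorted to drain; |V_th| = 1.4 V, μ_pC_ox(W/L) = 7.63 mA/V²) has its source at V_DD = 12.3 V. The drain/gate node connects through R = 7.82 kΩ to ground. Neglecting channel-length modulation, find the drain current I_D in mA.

With gate tied to drain, V_SG = V_SD ≥ V_SG − |V_th|, so the device is in saturation.
KCL at the drain: ½ k_p (V_SG − |V_th|)² = (V_DD − V_SG)/R.
Let x = V_SG − 1.4. Then 29.8 x² + x − 10.9 = 0, giving x = 0.588 V (positive root), so V_SG = 1.99 V.
I_D = (V_DD − V_SG)/R = (12.3 − 1.99) / 7.82 = 1.32 mA.

I_D = 1.32 mA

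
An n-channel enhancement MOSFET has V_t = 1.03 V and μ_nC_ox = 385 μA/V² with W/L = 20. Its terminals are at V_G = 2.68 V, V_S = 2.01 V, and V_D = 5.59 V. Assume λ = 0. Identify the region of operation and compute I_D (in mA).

V_GS = V_G − V_S = 2.68 − 2.01 = 0.67 V; V_DS = V_D − V_S = 5.59 − 2.01 = 3.58 V.
V_GS = 0.67 V < V_t = 1.03 V, so the transistor is in cutoff.

Cutoff; I_D = 0 mA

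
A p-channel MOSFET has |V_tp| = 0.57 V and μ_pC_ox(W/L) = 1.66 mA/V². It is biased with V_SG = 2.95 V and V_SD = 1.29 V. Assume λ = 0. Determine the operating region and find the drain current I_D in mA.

V_ov = V_SG − |V_tp| = 2.95 − 0.57 = 2.38 V.
Since V_SD = 1.29 V < V_ov = 2.38 V, the device is in the triode region.
I_D = k_p [V_ov · V_SD − ½ V_SD²] = 1.66 × [2.38 × 1.29 − 0.5 × 1.29²] = 3.72 mA.

Triode; I_D = 3.72 mA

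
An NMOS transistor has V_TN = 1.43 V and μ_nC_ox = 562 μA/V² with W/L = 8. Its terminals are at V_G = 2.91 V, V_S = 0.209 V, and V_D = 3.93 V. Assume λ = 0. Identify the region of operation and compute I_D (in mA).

Saturation; I_D = 3.63 mA

V_GS = V_G − V_S = 2.91 − 0.209 = 2.7 V; V_DS = V_D − V_S = 3.93 − 0.209 = 3.72 V.
k_n = μ_nC_ox · (W/L) = 4.496 mA/V².
V_ov = V_GS − V_TN = 2.7 − 1.43 = 1.27 V.
Since V_DS = 3.72 V ≥ V_ov = 1.27 V, the device is in saturation.
I_D = ½ k_n V_ov² = 0.5 × 4.496 × 1.27² = 3.63 mA.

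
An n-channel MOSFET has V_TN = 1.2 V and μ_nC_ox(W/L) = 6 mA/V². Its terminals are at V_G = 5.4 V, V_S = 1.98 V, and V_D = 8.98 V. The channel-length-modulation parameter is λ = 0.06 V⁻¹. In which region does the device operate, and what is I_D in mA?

Saturation; I_D = 21.0 mA

V_GS = V_G − V_S = 5.4 − 1.98 = 3.42 V; V_DS = V_D − V_S = 8.98 − 1.98 = 7 V.
V_ov = V_GS − V_TN = 3.42 − 1.2 = 2.22 V.
Since V_DS = 7 V ≥ V_ov = 2.22 V, the device is in saturation.
I_D = ½ k_n V_ov² (1 + λ V_DS) = 0.5 × 6 × 2.22² × (1 + 0.06 × 7) = 21 mA.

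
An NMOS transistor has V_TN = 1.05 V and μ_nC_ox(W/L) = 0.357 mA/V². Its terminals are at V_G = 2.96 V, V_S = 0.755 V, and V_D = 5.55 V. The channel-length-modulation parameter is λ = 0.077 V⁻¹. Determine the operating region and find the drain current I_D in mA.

V_GS = V_G − V_S = 2.96 − 0.755 = 2.21 V; V_DS = V_D − V_S = 5.55 − 0.755 = 4.79 V.
V_ov = V_GS − V_TN = 2.21 − 1.05 = 1.16 V.
Since V_DS = 4.79 V ≥ V_ov = 1.16 V, the device is in saturation.
I_D = ½ k_n V_ov² (1 + λ V_DS) = 0.5 × 0.357 × 1.16² × (1 + 0.077 × 4.79) = 0.326 mA.

Saturation; I_D = 0.326 mA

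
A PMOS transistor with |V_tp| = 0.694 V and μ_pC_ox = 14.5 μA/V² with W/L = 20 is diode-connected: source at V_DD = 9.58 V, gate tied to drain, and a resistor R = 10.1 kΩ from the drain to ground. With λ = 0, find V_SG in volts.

V_SG = 2.84 V

With gate tied to drain, V_SG = V_SD ≥ V_SG − |V_tp|, so the device is in saturation.
k_p = μ_pC_ox · (W/L) = 0.29 mA/V².
KCL at the drain: ½ k_p (V_SG − |V_tp|)² = (V_DD − V_SG)/R.
Let x = V_SG − 0.694. Then 1.46 x² + x − 8.886 = 0, giving x = 2.15 V (positive root), so V_SG = 2.84 V.
I_D = (V_DD − V_SG)/R = (9.58 − 2.84) / 10.1 = 0.667 mA.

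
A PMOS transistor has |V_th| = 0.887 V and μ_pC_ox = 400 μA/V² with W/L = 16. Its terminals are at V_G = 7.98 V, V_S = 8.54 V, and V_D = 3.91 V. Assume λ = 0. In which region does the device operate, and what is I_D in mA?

Cutoff; I_D = 0 mA

V_SG = V_S − V_G = 8.54 − 7.98 = 0.56 V; V_SD = V_S − V_D = 8.54 − 3.91 = 4.63 V.
V_SG = 0.56 V < |V_th| = 0.887 V, so the transistor is in cutoff.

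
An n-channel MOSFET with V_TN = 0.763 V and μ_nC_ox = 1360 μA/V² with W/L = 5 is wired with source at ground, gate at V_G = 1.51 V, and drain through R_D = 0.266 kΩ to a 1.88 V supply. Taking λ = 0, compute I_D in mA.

V_GS = V_G = 1.51 V, so V_ov = 1.51 − 0.763 = 0.747 V.
k_n = μ_nC_ox · (W/L) = 6.8 mA/V².
Assume saturation: I_D = ½ k_n V_ov² = 0.5 × 6.8 × 0.747² = 1.9 mA, giving V_DS = V_DD − I_D R_D = 1.88 − 1.9 × 0.266 = 1.38 V.
V_DS = 1.38 V ≥ V_ov = 0.747 V, confirming saturation.

I_D = 1.90 mA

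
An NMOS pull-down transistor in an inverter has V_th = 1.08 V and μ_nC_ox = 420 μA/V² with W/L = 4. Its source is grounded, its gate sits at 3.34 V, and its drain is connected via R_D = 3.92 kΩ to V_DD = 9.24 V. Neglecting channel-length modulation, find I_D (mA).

V_GS = V_G = 3.34 V, so V_ov = 3.34 − 1.08 = 2.26 V.
k_n = μ_nC_ox · (W/L) = 1.68 mA/V².
Assume saturation: I_D = ½ k_n V_ov² = 0.5 × 1.68 × 2.26² = 4.29 mA, giving V_DS = V_DD − I_D R_D = 9.24 − 4.29 × 3.92 = -7.58 V.
But -7.58 V < V_ov = 2.26 V, so the device is actually in triode.
In triode I_D = k_n[V_ov V_DS − ½ V_DS²] and I_D = (V_DD − V_DS)/R_D. Equating: 3.29 V_DS² − 15.88 V_DS + 9.24 = 0, giving V_DS = 0.677 V (the root below V_ov).
I_D = (9.24 − 0.677) / 3.92 = 2.18 mA.

I_D = 2.18 mA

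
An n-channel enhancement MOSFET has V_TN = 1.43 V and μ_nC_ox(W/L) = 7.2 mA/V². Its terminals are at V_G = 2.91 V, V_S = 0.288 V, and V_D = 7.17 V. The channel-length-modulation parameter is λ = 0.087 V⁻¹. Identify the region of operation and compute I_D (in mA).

Saturation; I_D = 8.18 mA

V_GS = V_G − V_S = 2.91 − 0.288 = 2.62 V; V_DS = V_D − V_S = 7.17 − 0.288 = 6.88 V.
V_ov = V_GS − V_TN = 2.62 − 1.43 = 1.19 V.
Since V_DS = 6.88 V ≥ V_ov = 1.19 V, the device is in saturation.
I_D = ½ k_n V_ov² (1 + λ V_DS) = 0.5 × 7.2 × 1.19² × (1 + 0.087 × 6.88) = 8.18 mA.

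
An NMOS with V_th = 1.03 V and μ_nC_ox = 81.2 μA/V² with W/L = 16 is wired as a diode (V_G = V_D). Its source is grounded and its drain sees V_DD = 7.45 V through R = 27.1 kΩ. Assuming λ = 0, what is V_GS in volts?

With gate tied to drain, V_GS = V_DS ≥ V_GS − V_th, so the device is in saturation.
k_n = μ_nC_ox · (W/L) = 1.299 mA/V².
KCL at the drain: ½ k_n (V_GS − V_th)² = (V_DD − V_GS)/R.
Let x = V_GS − 1.03. Then 17.6 x² + x − 6.42 = 0, giving x = 0.576 V (positive root), so V_GS = 1.61 V.
I_D = (V_DD − V_GS)/R = (7.45 − 1.61) / 27.1 = 0.216 mA.

V_GS = 1.61 V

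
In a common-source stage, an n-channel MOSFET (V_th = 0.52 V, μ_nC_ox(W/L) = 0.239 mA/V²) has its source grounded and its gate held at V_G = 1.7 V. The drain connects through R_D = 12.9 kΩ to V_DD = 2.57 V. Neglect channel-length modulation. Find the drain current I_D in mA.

V_GS = V_G = 1.7 V, so V_ov = 1.7 − 0.52 = 1.18 V.
Assume saturation: I_D = ½ k_n V_ov² = 0.5 × 0.239 × 1.18² = 0.166 mA, giving V_DS = V_DD − I_D R_D = 2.57 − 0.166 × 12.9 = 0.424 V.
But 0.424 V < V_ov = 1.18 V, so the device is actually in triode.
In triode I_D = k_n[V_ov V_DS − ½ V_DS²] and I_D = (V_DD − V_DS)/R_D. Equating: 1.54 V_DS² − 4.638 V_DS + 2.57 = 0, giving V_DS = 0.732 V (the root below V_ov).
I_D = (2.57 − 0.732) / 12.9 = 0.142 mA.

I_D = 0.142 mA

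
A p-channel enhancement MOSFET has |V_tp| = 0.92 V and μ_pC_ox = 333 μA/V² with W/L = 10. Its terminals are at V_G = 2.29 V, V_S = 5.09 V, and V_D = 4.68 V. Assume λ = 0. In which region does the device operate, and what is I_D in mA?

V_SG = V_S − V_G = 5.09 − 2.29 = 2.8 V; V_SD = V_S − V_D = 5.09 − 4.68 = 0.41 V.
k_p = μ_pC_ox · (W/L) = 3.33 mA/V².
V_ov = V_SG − |V_tp| = 2.8 − 0.92 = 1.88 V.
Since V_SD = 0.41 V < V_ov = 1.88 V, the device is in the triode region.
I_D = k_p [V_ov · V_SD − ½ V_SD²] = 3.33 × [1.88 × 0.41 − 0.5 × 0.41²] = 2.29 mA.

Triode; I_D = 2.29 mA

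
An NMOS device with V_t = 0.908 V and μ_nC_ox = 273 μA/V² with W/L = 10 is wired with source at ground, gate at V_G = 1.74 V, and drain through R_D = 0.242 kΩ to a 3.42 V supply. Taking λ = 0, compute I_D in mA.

V_GS = V_G = 1.74 V, so V_ov = 1.74 − 0.908 = 0.832 V.
k_n = μ_nC_ox · (W/L) = 2.73 mA/V².
Assume saturation: I_D = ½ k_n V_ov² = 0.5 × 2.73 × 0.832² = 0.945 mA, giving V_DS = V_DD − I_D R_D = 3.42 − 0.945 × 0.242 = 3.19 V.
V_DS = 3.19 V ≥ V_ov = 0.832 V, confirming saturation.

I_D = 0.945 mA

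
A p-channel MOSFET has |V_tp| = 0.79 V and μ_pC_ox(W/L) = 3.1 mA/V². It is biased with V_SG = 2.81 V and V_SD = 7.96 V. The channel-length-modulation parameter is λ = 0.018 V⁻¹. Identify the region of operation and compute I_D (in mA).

Saturation; I_D = 7.23 mA

V_ov = V_SG − |V_tp| = 2.81 − 0.79 = 2.02 V.
Since V_SD = 7.96 V ≥ V_ov = 2.02 V, the device is in saturation.
I_D = ½ k_p V_ov² (1 + λ V_SD) = 0.5 × 3.1 × 2.02² × (1 + 0.018 × 7.96) = 7.23 mA.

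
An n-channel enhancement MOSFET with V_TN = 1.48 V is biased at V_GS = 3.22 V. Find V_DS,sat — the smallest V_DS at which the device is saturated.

V_DS,sat = 1.74 V

The boundary between triode and saturation is V_DS = V_GS − V_TN = V_ov.
V_ov = 3.22 − 1.48 = 1.74 V.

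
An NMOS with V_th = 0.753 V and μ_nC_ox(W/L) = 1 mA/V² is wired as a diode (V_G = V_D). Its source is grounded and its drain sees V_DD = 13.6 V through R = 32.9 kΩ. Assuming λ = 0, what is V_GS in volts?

With gate tied to drain, V_GS = V_DS ≥ V_GS − V_th, so the device is in saturation.
KCL at the drain: ½ k_n (V_GS − V_th)² = (V_DD − V_GS)/R.
Let x = V_GS − 0.753. Then 16.4 x² + x − 12.85 = 0, giving x = 0.854 V (positive root), so V_GS = 1.61 V.
I_D = (V_DD − V_GS)/R = (13.6 − 1.61) / 32.9 = 0.365 mA.

V_GS = 1.61 V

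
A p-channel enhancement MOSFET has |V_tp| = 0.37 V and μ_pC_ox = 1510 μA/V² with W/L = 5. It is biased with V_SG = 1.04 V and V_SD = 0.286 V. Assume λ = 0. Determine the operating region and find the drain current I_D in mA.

k_p = μ_pC_ox · (W/L) = 7.55 mA/V².
V_ov = V_SG − |V_tp| = 1.04 − 0.37 = 0.67 V.
Since V_SD = 0.286 V < V_ov = 0.67 V, the device is in the triode region.
I_D = k_p [V_ov · V_SD − ½ V_SD²] = 7.55 × [0.67 × 0.286 − 0.5 × 0.286²] = 1.14 mA.

Triode; I_D = 1.14 mA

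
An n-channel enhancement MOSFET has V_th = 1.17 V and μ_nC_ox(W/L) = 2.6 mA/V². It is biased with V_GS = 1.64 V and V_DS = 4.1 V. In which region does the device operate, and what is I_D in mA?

V_ov = V_GS − V_th = 1.64 − 1.17 = 0.47 V.
Since V_DS = 4.1 V ≥ V_ov = 0.47 V, the device is in saturation.
I_D = ½ k_n V_ov² = 0.5 × 2.6 × 0.47² = 0.287 mA.

Saturation; I_D = 0.287 mA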